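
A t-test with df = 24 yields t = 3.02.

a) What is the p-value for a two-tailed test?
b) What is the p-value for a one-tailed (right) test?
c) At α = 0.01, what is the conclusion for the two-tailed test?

Answer: a) 0.0059, b) 0.0030, c) reject H₀

Derivation:
Using t-distribution with df = 24:
a) Two-tailed: p = 2×P(T > 3.02) = 0.0059
b) One-tailed: p = P(T > 3.02) = 0.0030
c) 0.0059 < 0.01, reject H₀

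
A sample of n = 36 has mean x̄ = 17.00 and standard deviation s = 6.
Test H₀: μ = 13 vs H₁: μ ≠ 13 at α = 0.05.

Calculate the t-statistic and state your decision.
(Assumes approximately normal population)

df = n - 1 = 35
SE = s/√n = 6/√36 = 1.0000
t = (x̄ - μ₀)/SE = (17.00 - 13)/1.0000 = 4.0000
Critical value: t_{0.025,35} = ±2.030
p-value ≈ 0.0003
Decision: reject H₀

Answer: t = 4.0000, reject H₀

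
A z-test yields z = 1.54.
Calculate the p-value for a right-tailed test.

Answer: p-value ≈ 0.0618

Derivation:
For z = 1.54:
p = P(Z > 1.54) = 1 - Φ(1.54) = 0.0618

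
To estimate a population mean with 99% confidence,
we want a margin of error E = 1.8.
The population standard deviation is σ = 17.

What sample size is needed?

z_0.005 = 2.576
n = (z×σ/E)² = (2.576×17/1.8)²
n = 591.8948
Round up: n = 592

Answer: n = 592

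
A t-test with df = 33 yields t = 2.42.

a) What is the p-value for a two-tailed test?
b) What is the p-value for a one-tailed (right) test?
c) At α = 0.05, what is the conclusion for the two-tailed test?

Using t-distribution with df = 33:
a) Two-tailed: p = 2×P(T > 2.42) = 0.0212
b) One-tailed: p = P(T > 2.42) = 0.0106
c) 0.0212 < 0.05, reject H₀

Answer: a) 0.0212, b) 0.0106, c) reject H₀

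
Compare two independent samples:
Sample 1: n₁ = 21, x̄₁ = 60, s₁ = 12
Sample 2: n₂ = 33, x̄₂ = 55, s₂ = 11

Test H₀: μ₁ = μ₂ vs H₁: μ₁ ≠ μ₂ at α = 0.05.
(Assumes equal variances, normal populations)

Pooled variance: s²_p = [20×12² + 32×11²]/(52) = 129.8462
s_p = 11.3950
SE = s_p×√(1/n₁ + 1/n₂) = 11.3950×√(1/21 + 1/33) = 3.1809
t = (x̄₁ - x̄₂)/SE = (60 - 55)/3.1809 = 1.5719
df = 52, t-critical = ±2.007
Decision: fail to reject H₀

Answer: t = 1.5719, fail to reject H₀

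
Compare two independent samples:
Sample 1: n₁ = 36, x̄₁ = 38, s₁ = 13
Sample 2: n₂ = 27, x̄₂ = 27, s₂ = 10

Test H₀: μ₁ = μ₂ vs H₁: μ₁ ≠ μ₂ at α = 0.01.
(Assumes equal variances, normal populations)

Pooled variance: s²_p = [35×13² + 26×10²]/(61) = 139.5902
s_p = 11.8148
SE = s_p×√(1/n₁ + 1/n₂) = 11.8148×√(1/36 + 1/27) = 3.0079
t = (x̄₁ - x̄₂)/SE = (38 - 27)/3.0079 = 3.6570
df = 61, t-critical = ±2.659
Decision: reject H₀

Answer: t = 3.6570, reject H₀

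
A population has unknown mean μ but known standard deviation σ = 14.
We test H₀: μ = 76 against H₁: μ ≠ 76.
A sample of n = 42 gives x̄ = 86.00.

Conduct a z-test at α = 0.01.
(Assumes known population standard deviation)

Answer: z = 4.6292, reject H₀

Derivation:
Standard error: SE = σ/√n = 14/√42 = 2.1602
z-statistic: z = (x̄ - μ₀)/SE = (86.00 - 76)/2.1602 = 4.6292
Critical value: ±2.576
p-value < 0.0001
Decision: reject H₀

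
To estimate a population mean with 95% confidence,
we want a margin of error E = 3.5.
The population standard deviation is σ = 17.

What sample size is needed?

z_0.025 = 1.960
n = (z×σ/E)² = (1.960×17/3.5)²
n = 90.6304
Round up: n = 91

Answer: n = 91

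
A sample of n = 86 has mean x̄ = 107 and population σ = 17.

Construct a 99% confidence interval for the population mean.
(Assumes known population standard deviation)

Confidence level: 99%, α = 0.01
z_0.005 = 2.576
SE = σ/√n = 17/√86 = 1.8332
Margin of error = 2.576 × 1.8332 = 4.7223
CI: x̄ ± margin = 107 ± 4.7223
CI: (102.2777, 111.7223)

Answer: (102.2777, 111.7223)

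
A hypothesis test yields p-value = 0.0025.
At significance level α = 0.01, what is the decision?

Answer: reject H₀

Derivation:
Compare p-value to α:
0.0025 < 0.01
Decision: reject H₀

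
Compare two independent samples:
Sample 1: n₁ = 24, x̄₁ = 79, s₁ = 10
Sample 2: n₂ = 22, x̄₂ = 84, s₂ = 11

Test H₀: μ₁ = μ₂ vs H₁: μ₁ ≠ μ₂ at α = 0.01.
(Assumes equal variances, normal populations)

Answer: t = -1.6150, fail to reject H₀

Derivation:
Pooled variance: s²_p = [23×10² + 21×11²]/(44) = 110.0227
s_p = 10.4892
SE = s_p×√(1/n₁ + 1/n₂) = 10.4892×√(1/24 + 1/22) = 3.0960
t = (x̄₁ - x̄₂)/SE = (79 - 84)/3.0960 = -1.6150
df = 44, t-critical = ±2.692
Decision: fail to reject H₀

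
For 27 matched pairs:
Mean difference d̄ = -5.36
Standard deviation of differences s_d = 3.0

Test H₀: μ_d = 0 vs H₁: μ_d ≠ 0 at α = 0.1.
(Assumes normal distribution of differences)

df = n - 1 = 26
SE = s_d/√n = 3.0/√27 = 0.5774
t = d̄/SE = -5.36/0.5774 = -9.2830
Critical value: t_{0.05,26} = ±1.706
p-value < 0.0001
Decision: reject H₀

Answer: t = -9.2830, reject H₀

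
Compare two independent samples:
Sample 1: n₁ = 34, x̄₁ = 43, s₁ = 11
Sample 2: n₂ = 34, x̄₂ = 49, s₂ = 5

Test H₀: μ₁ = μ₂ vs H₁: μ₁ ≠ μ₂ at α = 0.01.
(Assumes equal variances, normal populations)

Pooled variance: s²_p = [33×11² + 33×5²]/(66) = 73.0000
s_p = 8.5440
SE = s_p×√(1/n₁ + 1/n₂) = 8.5440×√(1/34 + 1/34) = 2.0722
t = (x̄₁ - x̄₂)/SE = (43 - 49)/2.0722 = -2.8955
df = 66, t-critical = ±2.652
Decision: reject H₀

Answer: t = -2.8955, reject H₀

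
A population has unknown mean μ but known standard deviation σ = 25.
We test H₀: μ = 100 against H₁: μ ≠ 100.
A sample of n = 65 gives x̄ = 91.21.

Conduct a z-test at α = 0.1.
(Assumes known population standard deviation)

Standard error: SE = σ/√n = 25/√65 = 3.1009
z-statistic: z = (x̄ - μ₀)/SE = (91.21 - 100)/3.1009 = -2.8347
Critical value: ±1.645
p-value = 0.0046
Decision: reject H₀

Answer: z = -2.8347, reject H₀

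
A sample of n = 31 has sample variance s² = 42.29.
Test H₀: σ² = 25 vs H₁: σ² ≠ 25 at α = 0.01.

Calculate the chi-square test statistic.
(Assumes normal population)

df = n - 1 = 30
χ² = (n-1)s²/σ₀² = 30×42.29/25 = 50.7480
Critical values: χ²_{0.995,30} = 13.787, χ²_{0.005,30} = 53.672
Rejection region: χ² < 13.787 or χ² > 53.672
Decision: fail to reject H₀

Answer: χ² = 50.7480, fail to reject H₀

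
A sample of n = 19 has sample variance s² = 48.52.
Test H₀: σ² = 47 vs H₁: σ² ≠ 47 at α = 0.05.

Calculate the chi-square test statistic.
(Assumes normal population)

Answer: χ² = 18.5821, fail to reject H₀

Derivation:
df = n - 1 = 18
χ² = (n-1)s²/σ₀² = 18×48.52/47 = 18.5821
Critical values: χ²_{0.975,18} = 8.231, χ²_{0.025,18} = 31.526
Rejection region: χ² < 8.231 or χ² > 31.526
Decision: fail to reject H₀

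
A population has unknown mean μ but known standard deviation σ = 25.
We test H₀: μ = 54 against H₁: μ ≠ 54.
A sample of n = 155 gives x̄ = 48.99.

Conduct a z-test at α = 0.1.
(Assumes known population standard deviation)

Standard error: SE = σ/√n = 25/√155 = 2.0080
z-statistic: z = (x̄ - μ₀)/SE = (48.99 - 54)/2.0080 = -2.4950
Critical value: ±1.645
p-value = 0.0126
Decision: reject H₀

Answer: z = -2.4950, reject H₀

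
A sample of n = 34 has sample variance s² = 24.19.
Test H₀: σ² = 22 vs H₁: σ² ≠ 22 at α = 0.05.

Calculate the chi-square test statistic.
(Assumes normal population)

Answer: χ² = 36.2850, fail to reject H₀

Derivation:
df = n - 1 = 33
χ² = (n-1)s²/σ₀² = 33×24.19/22 = 36.2850
Critical values: χ²_{0.975,33} = 19.047, χ²_{0.025,33} = 50.725
Rejection region: χ² < 19.047 or χ² > 50.725
Decision: fail to reject H₀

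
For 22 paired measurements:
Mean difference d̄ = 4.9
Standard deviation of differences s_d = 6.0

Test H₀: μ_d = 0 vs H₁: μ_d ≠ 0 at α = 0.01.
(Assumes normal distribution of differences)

Answer: t = 3.8305, reject H₀

Derivation:
df = n - 1 = 21
SE = s_d/√n = 6.0/√22 = 1.2792
t = d̄/SE = 4.9/1.2792 = 3.8305
Critical value: t_{0.005,21} = ±2.831
p-value ≈ 0.0010
Decision: reject H₀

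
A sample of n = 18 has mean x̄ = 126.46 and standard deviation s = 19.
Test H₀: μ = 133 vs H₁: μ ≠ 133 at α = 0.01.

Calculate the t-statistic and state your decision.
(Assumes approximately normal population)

Answer: t = -1.4604, fail to reject H₀

Derivation:
df = n - 1 = 17
SE = s/√n = 19/√18 = 4.4783
t = (x̄ - μ₀)/SE = (126.46 - 133)/4.4783 = -1.4604
Critical value: t_{0.005,17} = ±2.898
p-value ≈ 0.1624
Decision: fail to reject H₀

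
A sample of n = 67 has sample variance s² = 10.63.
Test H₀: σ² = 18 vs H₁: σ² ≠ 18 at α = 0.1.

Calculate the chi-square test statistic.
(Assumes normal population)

Answer: χ² = 38.9767, reject H₀

Derivation:
df = n - 1 = 66
χ² = (n-1)s²/σ₀² = 66×10.63/18 = 38.9767
Critical values: χ²_{0.95,66} = 48.305, χ²_{0.05,66} = 85.965
Rejection region: χ² < 48.305 or χ² > 85.965
Decision: reject H₀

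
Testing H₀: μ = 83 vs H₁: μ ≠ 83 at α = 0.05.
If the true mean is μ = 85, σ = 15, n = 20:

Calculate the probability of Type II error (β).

Answer: β ≈ 0.9084

Derivation:
SE = σ/√n = 15/√20 = 3.3541
Critical values: μ₀ ± z_0.025×SE = 83 ± 1.960×3.3541
Acceptance region: (76.4260, 89.5740)
Under H₁ (μ = 85): z_high = (89.5740 - 85)/3.3541 = 1.3637, z_low = (76.4260 - 85)/3.3541 = -2.5563
β = P(not reject | H₁) = Φ(1.3637) - Φ(-2.5563) ≈ 0.9084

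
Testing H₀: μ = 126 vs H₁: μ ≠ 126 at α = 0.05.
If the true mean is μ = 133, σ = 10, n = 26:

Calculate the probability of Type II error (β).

SE = σ/√n = 10/√26 = 1.9612
Critical values: μ₀ ± z_0.025×SE = 126 ± 1.960×1.9612
Acceptance region: (122.1560, 129.8440)
Under H₁ (μ = 133): z_high = (129.8440 - 133)/1.9612 = -1.6092, z_low = (122.1560 - 133)/1.9612 = -5.5293
β = P(not reject | H₁) = Φ(-1.6092) - Φ(-5.5293) ≈ 0.0538

Answer: β ≈ 0.0538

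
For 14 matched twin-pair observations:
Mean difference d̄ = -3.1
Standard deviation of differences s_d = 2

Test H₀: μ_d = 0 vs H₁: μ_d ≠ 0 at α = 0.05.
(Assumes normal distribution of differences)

Answer: t = -5.7998, reject H₀

Derivation:
df = n - 1 = 13
SE = s_d/√n = 2/√14 = 0.5345
t = d̄/SE = -3.1/0.5345 = -5.7998
Critical value: t_{0.025,13} = ±2.160
p-value ≈ 0.0001
Decision: reject H₀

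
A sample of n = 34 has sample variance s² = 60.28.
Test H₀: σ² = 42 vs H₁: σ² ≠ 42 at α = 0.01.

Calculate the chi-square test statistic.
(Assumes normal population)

Answer: χ² = 47.3629, fail to reject H₀

Derivation:
df = n - 1 = 33
χ² = (n-1)s²/σ₀² = 33×60.28/42 = 47.3629
Critical values: χ²_{0.995,33} = 15.815, χ²_{0.005,33} = 57.648
Rejection region: χ² < 15.815 or χ² > 57.648
Decision: fail to reject H₀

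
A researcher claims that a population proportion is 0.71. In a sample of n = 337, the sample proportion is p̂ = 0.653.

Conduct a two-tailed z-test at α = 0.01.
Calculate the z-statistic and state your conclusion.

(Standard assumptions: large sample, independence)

Answer: z = -2.3060, fail to reject H₀

Derivation:
H₀: p = 0.71, H₁: p ≠ 0.71
Standard error: SE = √(p₀(1-p₀)/n) = √(0.71×0.29/337) = 0.024718
z-statistic: z = (p̂ - p₀)/SE = (0.653 - 0.71)/0.024718 = -2.3060
Critical value: z_0.005 = ±2.576
p-value = 0.0211
Decision: fail to reject H₀ at α = 0.01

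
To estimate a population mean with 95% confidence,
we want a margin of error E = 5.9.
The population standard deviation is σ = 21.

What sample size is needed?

Answer: n = 49

Derivation:
z_0.025 = 1.960
n = (z×σ/E)² = (1.960×21/5.9)²
n = 48.6684
Round up: n = 49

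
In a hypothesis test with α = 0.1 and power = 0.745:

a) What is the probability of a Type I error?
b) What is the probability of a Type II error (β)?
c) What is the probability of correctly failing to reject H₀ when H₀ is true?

Answer: a) 0.1, b) 0.255, c) 0.9

Derivation:
a) Type I error probability = α = 0.1
b) Power = P(reject H₀ | H₁ true) = 1 - β = 0.745, so Type II error probability = β = 1 - Power = 0.255
c) P(fail to reject H₀ | H₀ true) = 1 - α = 0.9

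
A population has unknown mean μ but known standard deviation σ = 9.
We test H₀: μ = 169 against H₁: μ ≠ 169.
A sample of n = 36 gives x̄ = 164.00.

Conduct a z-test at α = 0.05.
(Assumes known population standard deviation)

Answer: z = -3.3333, reject H₀

Derivation:
Standard error: SE = σ/√n = 9/√36 = 1.5000
z-statistic: z = (x̄ - μ₀)/SE = (164.00 - 169)/1.5000 = -3.3333
Critical value: ±1.960
p-value = 0.0009
Decision: reject H₀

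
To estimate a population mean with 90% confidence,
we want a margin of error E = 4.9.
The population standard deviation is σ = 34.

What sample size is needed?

Answer: n = 131

Derivation:
z_0.05 = 1.645
n = (z×σ/E)² = (1.645×34/4.9)²
n = 130.2859
Round up: n = 131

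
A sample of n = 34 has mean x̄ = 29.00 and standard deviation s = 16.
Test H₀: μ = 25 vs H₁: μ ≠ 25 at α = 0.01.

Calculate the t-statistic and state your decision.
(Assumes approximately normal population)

df = n - 1 = 33
SE = s/√n = 16/√34 = 2.7440
t = (x̄ - μ₀)/SE = (29.00 - 25)/2.7440 = 1.4577
Critical value: t_{0.005,33} = ±2.733
p-value ≈ 0.1544
Decision: fail to reject H₀

Answer: t = 1.4577, fail to reject H₀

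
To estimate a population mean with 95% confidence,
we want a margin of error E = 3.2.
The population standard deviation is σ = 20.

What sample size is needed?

Answer: n = 151

Derivation:
z_0.025 = 1.960
n = (z×σ/E)² = (1.960×20/3.2)²
n = 150.0625
Round up: n = 151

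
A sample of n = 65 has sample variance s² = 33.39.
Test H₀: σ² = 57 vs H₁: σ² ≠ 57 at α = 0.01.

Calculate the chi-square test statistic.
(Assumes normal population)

Answer: χ² = 37.4905, reject H₀

Derivation:
df = n - 1 = 64
χ² = (n-1)s²/σ₀² = 64×33.39/57 = 37.4905
Critical values: χ²_{0.995,64} = 38.610, χ²_{0.005,64} = 96.878
Rejection region: χ² < 38.610 or χ² > 96.878
Decision: reject H₀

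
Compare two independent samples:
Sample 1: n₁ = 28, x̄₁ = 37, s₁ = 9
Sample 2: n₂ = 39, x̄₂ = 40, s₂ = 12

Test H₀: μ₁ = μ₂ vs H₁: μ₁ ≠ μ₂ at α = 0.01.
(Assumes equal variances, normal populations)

Answer: t = -1.1157, fail to reject H₀

Derivation:
Pooled variance: s²_p = [27×9² + 38×12²]/(65) = 117.8308
s_p = 10.8550
SE = s_p×√(1/n₁ + 1/n₂) = 10.8550×√(1/28 + 1/39) = 2.6888
t = (x̄₁ - x̄₂)/SE = (37 - 40)/2.6888 = -1.1157
df = 65, t-critical = ±2.654
Decision: fail to reject H₀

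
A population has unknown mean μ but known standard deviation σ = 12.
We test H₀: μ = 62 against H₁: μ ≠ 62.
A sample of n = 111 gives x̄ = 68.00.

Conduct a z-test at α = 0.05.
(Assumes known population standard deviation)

Standard error: SE = σ/√n = 12/√111 = 1.1390
z-statistic: z = (x̄ - μ₀)/SE = (68.00 - 62)/1.1390 = 5.2678
Critical value: ±1.960
p-value < 0.0001
Decision: reject H₀

Answer: z = 5.2678, reject H₀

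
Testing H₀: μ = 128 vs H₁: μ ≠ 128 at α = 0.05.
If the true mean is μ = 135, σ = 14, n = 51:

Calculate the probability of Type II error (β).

Answer: β ≈ 0.0536

Derivation:
SE = σ/√n = 14/√51 = 1.9604
Critical values: μ₀ ± z_0.025×SE = 128 ± 1.960×1.9604
Acceptance region: (124.1576, 131.8424)
Under H₁ (μ = 135): z_high = (131.8424 - 135)/1.9604 = -1.6107, z_low = (124.1576 - 135)/1.9604 = -5.5307
β = P(not reject | H₁) = Φ(-1.6107) - Φ(-5.5307) ≈ 0.0536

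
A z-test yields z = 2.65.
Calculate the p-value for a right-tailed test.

Answer: p-value ≈ 0.0040

Derivation:
For z = 2.65:
p = P(Z > 2.65) = 1 - Φ(2.65) = 0.0040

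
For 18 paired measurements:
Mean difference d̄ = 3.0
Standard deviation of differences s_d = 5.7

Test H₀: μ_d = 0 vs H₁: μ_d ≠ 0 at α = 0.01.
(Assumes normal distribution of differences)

Answer: t = 2.2330, fail to reject H₀

Derivation:
df = n - 1 = 17
SE = s_d/√n = 5.7/√18 = 1.3435
t = d̄/SE = 3.0/1.3435 = 2.2330
Critical value: t_{0.005,17} = ±2.898
p-value ≈ 0.0393
Decision: fail to reject H₀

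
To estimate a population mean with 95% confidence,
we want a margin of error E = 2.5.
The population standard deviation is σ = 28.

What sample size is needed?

Answer: n = 482

Derivation:
z_0.025 = 1.960
n = (z×σ/E)² = (1.960×28/2.5)²
n = 481.8903
Round up: n = 482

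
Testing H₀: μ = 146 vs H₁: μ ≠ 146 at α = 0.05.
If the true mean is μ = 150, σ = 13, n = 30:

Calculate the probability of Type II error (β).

SE = σ/√n = 13/√30 = 2.3735
Critical values: μ₀ ± z_0.025×SE = 146 ± 1.960×2.3735
Acceptance region: (141.3479, 150.6521)
Under H₁ (μ = 150): z_high = (150.6521 - 150)/2.3735 = 0.2747, z_low = (141.3479 - 150)/2.3735 = -3.6453
β = P(not reject | H₁) = Φ(0.2747) - Φ(-3.6453) ≈ 0.6081

Answer: β ≈ 0.6081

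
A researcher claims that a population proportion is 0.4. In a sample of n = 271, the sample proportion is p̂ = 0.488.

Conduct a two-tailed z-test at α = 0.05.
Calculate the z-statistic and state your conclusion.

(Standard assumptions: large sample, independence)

Answer: z = 2.9571, reject H₀

Derivation:
H₀: p = 0.4, H₁: p ≠ 0.4
Standard error: SE = √(p₀(1-p₀)/n) = √(0.4×0.6/271) = 0.029759
z-statistic: z = (p̂ - p₀)/SE = (0.488 - 0.4)/0.029759 = 2.9571
Critical value: z_0.025 = ±1.960
p-value = 0.0031
Decision: reject H₀ at α = 0.05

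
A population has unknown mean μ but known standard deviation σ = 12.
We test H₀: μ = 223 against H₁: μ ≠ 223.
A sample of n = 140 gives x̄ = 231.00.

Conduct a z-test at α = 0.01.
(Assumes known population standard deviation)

Answer: z = 7.8880, reject H₀

Derivation:
Standard error: SE = σ/√n = 12/√140 = 1.0142
z-statistic: z = (x̄ - μ₀)/SE = (231.00 - 223)/1.0142 = 7.8880
Critical value: ±2.576
p-value < 0.0001
Decision: reject H₀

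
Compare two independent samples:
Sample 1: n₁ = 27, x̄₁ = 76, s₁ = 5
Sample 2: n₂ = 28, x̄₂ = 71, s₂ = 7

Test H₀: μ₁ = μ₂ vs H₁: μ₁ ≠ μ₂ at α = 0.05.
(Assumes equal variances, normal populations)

Answer: t = 3.0382, reject H₀

Derivation:
Pooled variance: s²_p = [26×5² + 27×7²]/(53) = 37.2264
s_p = 6.1013
SE = s_p×√(1/n₁ + 1/n₂) = 6.1013×√(1/27 + 1/28) = 1.6457
t = (x̄₁ - x̄₂)/SE = (76 - 71)/1.6457 = 3.0382
df = 53, t-critical = ±2.006
Decision: reject H₀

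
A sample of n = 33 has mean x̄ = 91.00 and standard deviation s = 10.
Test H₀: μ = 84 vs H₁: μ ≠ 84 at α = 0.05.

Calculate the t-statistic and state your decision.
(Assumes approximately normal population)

df = n - 1 = 32
SE = s/√n = 10/√33 = 1.7408
t = (x̄ - μ₀)/SE = (91.00 - 84)/1.7408 = 4.0211
Critical value: t_{0.025,32} = ±2.037
p-value ≈ 0.0003
Decision: reject H₀

Answer: t = 4.0211, reject H₀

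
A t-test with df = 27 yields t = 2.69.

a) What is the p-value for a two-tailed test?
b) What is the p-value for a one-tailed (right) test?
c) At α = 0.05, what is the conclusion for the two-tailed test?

Answer: a) 0.0121, b) 0.0061, c) reject H₀

Derivation:
Using t-distribution with df = 27:
a) Two-tailed: p = 2×P(T > 2.69) = 0.0121
b) One-tailed: p = P(T > 2.69) = 0.0061
c) 0.0121 < 0.05, reject H₀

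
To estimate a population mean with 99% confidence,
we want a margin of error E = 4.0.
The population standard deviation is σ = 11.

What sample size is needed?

Answer: n = 51

Derivation:
z_0.005 = 2.576
n = (z×σ/E)² = (2.576×11/4.0)²
n = 50.1831
Round up: n = 51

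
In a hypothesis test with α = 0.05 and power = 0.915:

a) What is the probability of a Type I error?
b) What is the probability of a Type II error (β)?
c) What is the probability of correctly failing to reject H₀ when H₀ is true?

a) Type I error probability = α = 0.05
b) Power = P(reject H₀ | H₁ true) = 1 - β = 0.915, so Type II error probability = β = 1 - Power = 0.085
c) P(fail to reject H₀ | H₀ true) = 1 - α = 0.95

Answer: a) 0.05, b) 0.085, c) 0.95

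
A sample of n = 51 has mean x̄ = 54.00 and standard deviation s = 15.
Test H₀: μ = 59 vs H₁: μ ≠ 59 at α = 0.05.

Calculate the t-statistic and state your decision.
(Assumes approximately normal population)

Answer: t = -2.3805, reject H₀

Derivation:
df = n - 1 = 50
SE = s/√n = 15/√51 = 2.1004
t = (x̄ - μ₀)/SE = (54.00 - 59)/2.1004 = -2.3805
Critical value: t_{0.025,50} = ±2.009
p-value ≈ 0.0211
Decision: reject H₀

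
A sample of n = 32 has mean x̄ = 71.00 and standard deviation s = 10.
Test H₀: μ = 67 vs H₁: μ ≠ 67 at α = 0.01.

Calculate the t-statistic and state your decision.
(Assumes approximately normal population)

df = n - 1 = 31
SE = s/√n = 10/√32 = 1.7678
t = (x̄ - μ₀)/SE = (71.00 - 67)/1.7678 = 2.2627
Critical value: t_{0.005,31} = ±2.744
p-value ≈ 0.0308
Decision: fail to reject H₀

Answer: t = 2.2627, fail to reject H₀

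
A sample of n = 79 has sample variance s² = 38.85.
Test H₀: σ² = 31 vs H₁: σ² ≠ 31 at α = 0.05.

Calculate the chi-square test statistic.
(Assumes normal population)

Answer: χ² = 97.7516, fail to reject H₀

Derivation:
df = n - 1 = 78
χ² = (n-1)s²/σ₀² = 78×38.85/31 = 97.7516
Critical values: χ²_{0.975,78} = 55.466, χ²_{0.025,78} = 104.316
Rejection region: χ² < 55.466 or χ² > 104.316
Decision: fail to reject H₀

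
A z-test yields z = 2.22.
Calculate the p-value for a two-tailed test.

Answer: p-value ≈ 0.0264

Derivation:
For z = 2.22:
p = 2×P(Z > |2.22|) = 2×(1 - Φ(2.22)) = 0.0264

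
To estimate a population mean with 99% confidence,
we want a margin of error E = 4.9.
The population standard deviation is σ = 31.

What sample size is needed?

Answer: n = 266

Derivation:
z_0.005 = 2.576
n = (z×σ/E)² = (2.576×31/4.9)²
n = 265.5969
Round up: n = 266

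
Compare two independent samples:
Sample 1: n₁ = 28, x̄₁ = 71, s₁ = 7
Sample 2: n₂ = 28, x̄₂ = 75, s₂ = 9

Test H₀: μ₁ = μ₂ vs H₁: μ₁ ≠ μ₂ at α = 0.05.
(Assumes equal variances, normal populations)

Answer: t = -1.8564, fail to reject H₀

Derivation:
Pooled variance: s²_p = [27×7² + 27×9²]/(54) = 65.0000
s_p = 8.0623
SE = s_p×√(1/n₁ + 1/n₂) = 8.0623×√(1/28 + 1/28) = 2.1547
t = (x̄₁ - x̄₂)/SE = (71 - 75)/2.1547 = -1.8564
df = 54, t-critical = ±2.005
Decision: fail to reject H₀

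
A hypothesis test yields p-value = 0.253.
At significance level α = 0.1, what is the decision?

Compare p-value to α:
0.253 ≥ 0.1
Decision: fail to reject H₀

Answer: fail to reject H₀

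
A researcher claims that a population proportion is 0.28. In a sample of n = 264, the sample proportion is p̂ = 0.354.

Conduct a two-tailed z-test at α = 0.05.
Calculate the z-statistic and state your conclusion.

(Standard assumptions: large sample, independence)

H₀: p = 0.28, H₁: p ≠ 0.28
Standard error: SE = √(p₀(1-p₀)/n) = √(0.28×0.72/264) = 0.027634
z-statistic: z = (p̂ - p₀)/SE = (0.354 - 0.28)/0.027634 = 2.6779
Critical value: z_0.025 = ±1.960
p-value = 0.0074
Decision: reject H₀ at α = 0.05

Answer: z = 2.6779, reject H₀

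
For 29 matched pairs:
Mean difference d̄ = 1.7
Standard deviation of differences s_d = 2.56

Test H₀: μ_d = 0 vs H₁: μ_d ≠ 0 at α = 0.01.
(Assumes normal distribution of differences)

df = n - 1 = 28
SE = s_d/√n = 2.56/√29 = 0.4754
t = d̄/SE = 1.7/0.4754 = 3.5759
Critical value: t_{0.005,28} = ±2.763
p-value ≈ 0.0013
Decision: reject H₀

Answer: t = 3.5759, reject H₀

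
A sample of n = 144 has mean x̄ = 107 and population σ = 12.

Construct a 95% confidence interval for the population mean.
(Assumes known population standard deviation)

Answer: (105.0400, 108.9600)

Derivation:
Confidence level: 95%, α = 0.05
z_0.025 = 1.960
SE = σ/√n = 12/√144 = 1.0000
Margin of error = 1.960 × 1.0000 = 1.9600
CI: x̄ ± margin = 107 ± 1.9600
CI: (105.0400, 108.9600)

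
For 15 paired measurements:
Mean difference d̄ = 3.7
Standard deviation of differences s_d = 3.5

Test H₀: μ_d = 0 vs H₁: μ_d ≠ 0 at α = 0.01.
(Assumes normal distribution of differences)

Answer: t = 4.0943, reject H₀

Derivation:
df = n - 1 = 14
SE = s_d/√n = 3.5/√15 = 0.9037
t = d̄/SE = 3.7/0.9037 = 4.0943
Critical value: t_{0.005,14} = ±2.977
p-value ≈ 0.0011
Decision: reject H₀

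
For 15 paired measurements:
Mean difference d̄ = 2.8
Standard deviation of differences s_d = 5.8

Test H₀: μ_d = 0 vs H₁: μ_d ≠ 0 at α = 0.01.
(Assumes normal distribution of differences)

Answer: t = 1.8697, fail to reject H₀

Derivation:
df = n - 1 = 14
SE = s_d/√n = 5.8/√15 = 1.4976
t = d̄/SE = 2.8/1.4976 = 1.8697
Critical value: t_{0.005,14} = ±2.977
p-value ≈ 0.0826
Decision: fail to reject H₀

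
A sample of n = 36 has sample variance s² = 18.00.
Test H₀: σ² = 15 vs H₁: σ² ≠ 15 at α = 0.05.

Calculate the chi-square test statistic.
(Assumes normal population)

df = n - 1 = 35
χ² = (n-1)s²/σ₀² = 35×18.00/15 = 42.0000
Critical values: χ²_{0.975,35} = 20.569, χ²_{0.025,35} = 53.203
Rejection region: χ² < 20.569 or χ² > 53.203
Decision: fail to reject H₀

Answer: χ² = 42.0000, fail to reject H₀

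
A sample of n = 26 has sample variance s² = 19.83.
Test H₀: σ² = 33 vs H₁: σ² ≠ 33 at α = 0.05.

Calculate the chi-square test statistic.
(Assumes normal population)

Answer: χ² = 15.0227, fail to reject H₀

Derivation:
df = n - 1 = 25
χ² = (n-1)s²/σ₀² = 25×19.83/33 = 15.0227
Critical values: χ²_{0.975,25} = 13.120, χ²_{0.025,25} = 40.646
Rejection region: χ² < 13.120 or χ² > 40.646
Decision: fail to reject H₀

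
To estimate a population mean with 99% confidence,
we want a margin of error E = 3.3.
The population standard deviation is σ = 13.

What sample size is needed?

Answer: n = 103

Derivation:
z_0.005 = 2.576
n = (z×σ/E)² = (2.576×13/3.3)²
n = 102.9794
Round up: n = 103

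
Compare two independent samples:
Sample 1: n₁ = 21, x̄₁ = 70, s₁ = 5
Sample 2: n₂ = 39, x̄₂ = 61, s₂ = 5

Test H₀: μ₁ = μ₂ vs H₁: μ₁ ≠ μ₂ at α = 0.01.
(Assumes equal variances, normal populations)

Pooled variance: s²_p = [20×5² + 38×5²]/(58) = 25.0000
s_p = 5.0000
SE = s_p×√(1/n₁ + 1/n₂) = 5.0000×√(1/21 + 1/39) = 1.3533
t = (x̄₁ - x̄₂)/SE = (70 - 61)/1.3533 = 6.6504
df = 58, t-critical = ±2.663
Decision: reject H₀

Answer: t = 6.6504, reject H₀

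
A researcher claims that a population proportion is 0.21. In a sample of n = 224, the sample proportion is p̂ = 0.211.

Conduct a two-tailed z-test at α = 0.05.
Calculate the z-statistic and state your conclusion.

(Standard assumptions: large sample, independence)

H₀: p = 0.21, H₁: p ≠ 0.21
Standard error: SE = √(p₀(1-p₀)/n) = √(0.21×0.79/224) = 0.027214
z-statistic: z = (p̂ - p₀)/SE = (0.211 - 0.21)/0.027214 = 0.0367
Critical value: z_0.025 = ±1.960
p-value = 0.9707
Decision: fail to reject H₀ at α = 0.05

Answer: z = 0.0367, fail to reject H₀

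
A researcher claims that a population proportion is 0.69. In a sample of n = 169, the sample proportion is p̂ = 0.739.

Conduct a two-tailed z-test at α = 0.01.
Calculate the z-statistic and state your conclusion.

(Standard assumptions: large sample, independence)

Answer: z = 1.3773, fail to reject H₀

Derivation:
H₀: p = 0.69, H₁: p ≠ 0.69
Standard error: SE = √(p₀(1-p₀)/n) = √(0.69×0.31/169) = 0.035576
z-statistic: z = (p̂ - p₀)/SE = (0.739 - 0.69)/0.035576 = 1.3773
Critical value: z_0.005 = ±2.576
p-value = 0.1684
Decision: fail to reject H₀ at α = 0.01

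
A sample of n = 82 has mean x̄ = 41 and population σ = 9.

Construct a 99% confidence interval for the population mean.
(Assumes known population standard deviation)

Answer: (38.4397, 43.5603)

Derivation:
Confidence level: 99%, α = 0.01
z_0.005 = 2.576
SE = σ/√n = 9/√82 = 0.9939
Margin of error = 2.576 × 0.9939 = 2.5603
CI: x̄ ± margin = 41 ± 2.5603
CI: (38.4397, 43.5603)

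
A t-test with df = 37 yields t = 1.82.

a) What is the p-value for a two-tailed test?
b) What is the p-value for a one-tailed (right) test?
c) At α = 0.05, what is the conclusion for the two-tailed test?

Answer: a) 0.0769, b) 0.0384, c) fail to reject H₀

Derivation:
Using t-distribution with df = 37:
a) Two-tailed: p = 2×P(T > 1.82) = 0.0769
b) One-tailed: p = P(T > 1.82) = 0.0384
c) 0.0769 ≥ 0.05, fail to reject H₀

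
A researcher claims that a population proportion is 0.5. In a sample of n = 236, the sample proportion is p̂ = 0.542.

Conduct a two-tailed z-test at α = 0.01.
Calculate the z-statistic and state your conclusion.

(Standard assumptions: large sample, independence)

Answer: z = 1.2904, fail to reject H₀

Derivation:
H₀: p = 0.5, H₁: p ≠ 0.5
Standard error: SE = √(p₀(1-p₀)/n) = √(0.5×0.5/236) = 0.032547
z-statistic: z = (p̂ - p₀)/SE = (0.542 - 0.5)/0.032547 = 1.2904
Critical value: z_0.005 = ±2.576
p-value = 0.1969
Decision: fail to reject H₀ at α = 0.01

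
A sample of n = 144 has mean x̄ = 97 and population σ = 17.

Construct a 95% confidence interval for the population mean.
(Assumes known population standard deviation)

Confidence level: 95%, α = 0.05
z_0.025 = 1.960
SE = σ/√n = 17/√144 = 1.4167
Margin of error = 1.960 × 1.4167 = 2.7767
CI: x̄ ± margin = 97 ± 2.7767
CI: (94.2233, 99.7767)

Answer: (94.2233, 99.7767)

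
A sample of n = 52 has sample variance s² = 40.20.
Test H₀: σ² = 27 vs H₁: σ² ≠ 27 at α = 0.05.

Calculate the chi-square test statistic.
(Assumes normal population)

Answer: χ² = 75.9333, reject H₀

Derivation:
df = n - 1 = 51
χ² = (n-1)s²/σ₀² = 51×40.20/27 = 75.9333
Critical values: χ²_{0.975,51} = 33.162, χ²_{0.025,51} = 72.616
Rejection region: χ² < 33.162 or χ² > 72.616
Decision: reject H₀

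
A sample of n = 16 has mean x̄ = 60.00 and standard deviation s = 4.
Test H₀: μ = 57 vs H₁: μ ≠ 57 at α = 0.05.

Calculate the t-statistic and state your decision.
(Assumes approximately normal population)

df = n - 1 = 15
SE = s/√n = 4/√16 = 1.0000
t = (x̄ - μ₀)/SE = (60.00 - 57)/1.0000 = 3.0000
Critical value: t_{0.025,15} = ±2.131
p-value ≈ 0.0090
Decision: reject H₀

Answer: t = 3.0000, reject H₀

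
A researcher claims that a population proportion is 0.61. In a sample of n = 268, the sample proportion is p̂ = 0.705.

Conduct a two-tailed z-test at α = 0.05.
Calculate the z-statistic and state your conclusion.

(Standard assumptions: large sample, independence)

Answer: z = 3.1886, reject H₀

Derivation:
H₀: p = 0.61, H₁: p ≠ 0.61
Standard error: SE = √(p₀(1-p₀)/n) = √(0.61×0.39/268) = 0.029794
z-statistic: z = (p̂ - p₀)/SE = (0.705 - 0.61)/0.029794 = 3.1886
Critical value: z_0.025 = ±1.960
p-value = 0.0014
Decision: reject H₀ at α = 0.05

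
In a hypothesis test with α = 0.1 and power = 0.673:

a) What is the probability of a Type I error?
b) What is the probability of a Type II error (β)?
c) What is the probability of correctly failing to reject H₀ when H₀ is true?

a) Type I error probability = α = 0.1
b) Power = P(reject H₀ | H₁ true) = 1 - β = 0.673, so Type II error probability = β = 1 - Power = 0.327
c) P(fail to reject H₀ | H₀ true) = 1 - α = 0.9

Answer: a) 0.1, b) 0.327, c) 0.9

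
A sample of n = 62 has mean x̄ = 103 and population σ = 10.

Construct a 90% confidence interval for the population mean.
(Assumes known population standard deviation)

Answer: (100.9108, 105.0892)

Derivation:
Confidence level: 90%, α = 0.1
z_0.05 = 1.645
SE = σ/√n = 10/√62 = 1.2700
Margin of error = 1.645 × 1.2700 = 2.0892
CI: x̄ ± margin = 103 ± 2.0892
CI: (100.9108, 105.0892)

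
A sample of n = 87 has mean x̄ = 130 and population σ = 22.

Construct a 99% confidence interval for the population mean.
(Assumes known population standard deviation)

Answer: (123.9242, 136.0758)

Derivation:
Confidence level: 99%, α = 0.01
z_0.005 = 2.576
SE = σ/√n = 22/√87 = 2.3586
Margin of error = 2.576 × 2.3586 = 6.0758
CI: x̄ ± margin = 130 ± 6.0758
CI: (123.9242, 136.0758)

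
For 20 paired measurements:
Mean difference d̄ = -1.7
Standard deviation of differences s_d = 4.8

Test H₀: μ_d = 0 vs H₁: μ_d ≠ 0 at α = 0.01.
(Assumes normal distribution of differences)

df = n - 1 = 19
SE = s_d/√n = 4.8/√20 = 1.0733
t = d̄/SE = -1.7/1.0733 = -1.5839
Critical value: t_{0.005,19} = ±2.861
p-value ≈ 0.1297
Decision: fail to reject H₀

Answer: t = -1.5839, fail to reject H₀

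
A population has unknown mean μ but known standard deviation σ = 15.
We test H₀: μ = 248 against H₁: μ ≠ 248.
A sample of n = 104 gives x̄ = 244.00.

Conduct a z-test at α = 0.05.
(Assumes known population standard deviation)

Standard error: SE = σ/√n = 15/√104 = 1.4709
z-statistic: z = (x̄ - μ₀)/SE = (244.00 - 248)/1.4709 = -2.7194
Critical value: ±1.960
p-value = 0.0065
Decision: reject H₀

Answer: z = -2.7194, reject H₀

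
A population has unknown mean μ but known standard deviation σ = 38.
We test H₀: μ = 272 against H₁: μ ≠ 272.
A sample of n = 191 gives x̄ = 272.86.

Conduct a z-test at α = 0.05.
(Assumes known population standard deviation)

Standard error: SE = σ/√n = 38/√191 = 2.7496
z-statistic: z = (x̄ - μ₀)/SE = (272.86 - 272)/2.7496 = 0.3128
Critical value: ±1.960
p-value = 0.7544
Decision: fail to reject H₀

Answer: z = 0.3128, fail to reject H₀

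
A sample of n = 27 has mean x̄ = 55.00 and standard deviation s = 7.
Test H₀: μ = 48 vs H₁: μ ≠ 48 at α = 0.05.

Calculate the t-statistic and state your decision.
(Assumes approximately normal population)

df = n - 1 = 26
SE = s/√n = 7/√27 = 1.3472
t = (x̄ - μ₀)/SE = (55.00 - 48)/1.3472 = 5.1960
Critical value: t_{0.025,26} = ±2.056
p-value < 0.0001
Decision: reject H₀

Answer: t = 5.1960, reject H₀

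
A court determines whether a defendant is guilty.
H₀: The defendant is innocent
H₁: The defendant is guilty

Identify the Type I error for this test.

Type I error: rejecting H₀ when it is actually true (false positive).
Type II error: failing to reject H₀ when H₁ is actually true (false negative).

Answer: Convicting an innocent person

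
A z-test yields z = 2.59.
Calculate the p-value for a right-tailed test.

For z = 2.59:
p = P(Z > 2.59) = 1 - Φ(2.59) = 0.0048

Answer: p-value ≈ 0.0048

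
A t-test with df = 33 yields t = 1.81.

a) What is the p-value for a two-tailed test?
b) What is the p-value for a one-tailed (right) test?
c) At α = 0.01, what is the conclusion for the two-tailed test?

Answer: a) 0.0794, b) 0.0397, c) fail to reject H₀

Derivation:
Using t-distribution with df = 33:
a) Two-tailed: p = 2×P(T > 1.81) = 0.0794
b) One-tailed: p = P(T > 1.81) = 0.0397
c) 0.0794 ≥ 0.01, fail to reject H₀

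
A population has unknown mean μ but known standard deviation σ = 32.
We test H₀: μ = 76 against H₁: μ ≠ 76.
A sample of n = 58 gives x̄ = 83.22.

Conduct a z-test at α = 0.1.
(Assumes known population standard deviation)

Answer: z = 1.7183, reject H₀

Derivation:
Standard error: SE = σ/√n = 32/√58 = 4.2018
z-statistic: z = (x̄ - μ₀)/SE = (83.22 - 76)/4.2018 = 1.7183
Critical value: ±1.645
p-value = 0.0857
Decision: reject H₀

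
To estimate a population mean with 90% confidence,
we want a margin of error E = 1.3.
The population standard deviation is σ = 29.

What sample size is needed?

z_0.05 = 1.645
n = (z×σ/E)² = (1.645×29/1.3)²
n = 1346.6077
Round up: n = 1347

Answer: n = 1347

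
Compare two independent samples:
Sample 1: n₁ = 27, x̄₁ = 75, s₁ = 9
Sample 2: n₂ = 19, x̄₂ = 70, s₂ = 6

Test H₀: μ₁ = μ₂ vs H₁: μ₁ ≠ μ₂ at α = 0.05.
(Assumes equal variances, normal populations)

Pooled variance: s²_p = [26×9² + 18×6²]/(44) = 62.5909
s_p = 7.9114
SE = s_p×√(1/n₁ + 1/n₂) = 7.9114×√(1/27 + 1/19) = 2.3690
t = (x̄₁ - x̄₂)/SE = (75 - 70)/2.3690 = 2.1106
df = 44, t-critical = ±2.015
Decision: reject H₀

Answer: t = 2.1106, reject H₀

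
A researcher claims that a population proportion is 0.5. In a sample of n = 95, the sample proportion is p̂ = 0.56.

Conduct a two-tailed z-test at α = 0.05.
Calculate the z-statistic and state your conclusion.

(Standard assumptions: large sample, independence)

H₀: p = 0.5, H₁: p ≠ 0.5
Standard error: SE = √(p₀(1-p₀)/n) = √(0.5×0.5/95) = 0.051299
z-statistic: z = (p̂ - p₀)/SE = (0.56 - 0.5)/0.051299 = 1.1696
Critical value: z_0.025 = ±1.960
p-value = 0.2422
Decision: fail to reject H₀ at α = 0.05

Answer: z = 1.1696, fail to reject H₀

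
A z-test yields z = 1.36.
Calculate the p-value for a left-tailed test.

For z = 1.36:
p = P(Z < 1.36) = Φ(1.36) = 0.9131

Answer: p-value ≈ 0.9131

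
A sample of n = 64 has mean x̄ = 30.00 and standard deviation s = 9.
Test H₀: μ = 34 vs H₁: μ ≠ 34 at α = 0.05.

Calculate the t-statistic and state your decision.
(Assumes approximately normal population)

Answer: t = -3.5556, reject H₀

Derivation:
df = n - 1 = 63
SE = s/√n = 9/√64 = 1.1250
t = (x̄ - μ₀)/SE = (30.00 - 34)/1.1250 = -3.5556
Critical value: t_{0.025,63} = ±1.998
p-value ≈ 0.0007
Decision: reject H₀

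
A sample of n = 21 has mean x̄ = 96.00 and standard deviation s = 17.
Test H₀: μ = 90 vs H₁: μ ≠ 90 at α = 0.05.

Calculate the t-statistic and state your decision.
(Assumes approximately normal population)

Answer: t = 1.6174, fail to reject H₀

Derivation:
df = n - 1 = 20
SE = s/√n = 17/√21 = 3.7097
t = (x̄ - μ₀)/SE = (96.00 - 90)/3.7097 = 1.6174
Critical value: t_{0.025,20} = ±2.086
p-value ≈ 0.1215
Decision: fail to reject H₀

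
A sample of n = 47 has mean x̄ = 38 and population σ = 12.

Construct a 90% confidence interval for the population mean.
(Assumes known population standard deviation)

Answer: (35.1206, 40.8794)

Derivation:
Confidence level: 90%, α = 0.1
z_0.05 = 1.645
SE = σ/√n = 12/√47 = 1.7504
Margin of error = 1.645 × 1.7504 = 2.8794
CI: x̄ ± margin = 38 ± 2.8794
CI: (35.1206, 40.8794)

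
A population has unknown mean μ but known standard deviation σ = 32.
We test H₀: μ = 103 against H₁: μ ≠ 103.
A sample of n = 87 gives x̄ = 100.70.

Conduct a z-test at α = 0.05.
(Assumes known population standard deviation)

Answer: z = -0.6704, fail to reject H₀

Derivation:
Standard error: SE = σ/√n = 32/√87 = 3.4308
z-statistic: z = (x̄ - μ₀)/SE = (100.70 - 103)/3.4308 = -0.6704
Critical value: ±1.960
p-value = 0.5026
Decision: fail to reject H₀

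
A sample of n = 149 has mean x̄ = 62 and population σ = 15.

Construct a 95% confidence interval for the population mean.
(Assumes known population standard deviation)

Confidence level: 95%, α = 0.05
z_0.025 = 1.960
SE = σ/√n = 15/√149 = 1.2288
Margin of error = 1.960 × 1.2288 = 2.4084
CI: x̄ ± margin = 62 ± 2.4084
CI: (59.5916, 64.4084)

Answer: (59.5916, 64.4084)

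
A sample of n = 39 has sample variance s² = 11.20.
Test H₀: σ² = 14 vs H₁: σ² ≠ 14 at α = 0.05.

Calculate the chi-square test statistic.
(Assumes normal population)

df = n - 1 = 38
χ² = (n-1)s²/σ₀² = 38×11.20/14 = 30.4000
Critical values: χ²_{0.975,38} = 22.878, χ²_{0.025,38} = 56.896
Rejection region: χ² < 22.878 or χ² > 56.896
Decision: fail to reject H₀

Answer: χ² = 30.4000, fail to reject H₀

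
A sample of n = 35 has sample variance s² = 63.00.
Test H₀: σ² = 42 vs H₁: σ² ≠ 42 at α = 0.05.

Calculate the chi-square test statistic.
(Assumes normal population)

Answer: χ² = 51.0000, fail to reject H₀

Derivation:
df = n - 1 = 34
χ² = (n-1)s²/σ₀² = 34×63.00/42 = 51.0000
Critical values: χ²_{0.975,34} = 19.806, χ²_{0.025,34} = 51.966
Rejection region: χ² < 19.806 or χ² > 51.966
Decision: fail to reject H₀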